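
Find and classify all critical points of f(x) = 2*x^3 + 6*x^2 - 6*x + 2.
f'(x) = 6*x^2 + 12*x - 6

Solve f'(x) = 0:
  Factor: 6*x^2 + 12*x - 6 = 6*(x^2 + 2*x - 1); x^2 + 2*x - 1 = 0 has no rational roots; quadratic formula: x = (-2 ± √8)/2.
  ⇒ x = -sqrt(2) - 1 ≈ -2.4142, -1 + sqrt(2) ≈ 0.4142

f''(x) = 12*x + 12
Second-derivative test at each critical point:
  f''(-2.4142) = -16.9706 < 0 → local maximum
  f''(0.4142) = 16.9706 > 0 → local minimum

Critical points: x = -sqrt(2) - 1 ≈ -2.4142 (local maximum); x = -1 + sqrt(2) ≈ 0.4142 (local minimum)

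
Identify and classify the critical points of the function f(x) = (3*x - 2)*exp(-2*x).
f'(x) = (7 - 6*x)*exp(-2*x)

Solve f'(x) = 0:
  f'(x) = (7 - 6*x)·exp(-2*x) and exp(-2*x) > 0 for every x, so f'(x) = 0 ⇔ 7 - 6*x = 0.
  7 - 6*x = 0.
  ⇒ x = 7/6

f''(x) = 4*(3*x - 5)*exp(-2*x)
Second-derivative test at each critical point:
  f''(7/6) = -0.5818 < 0 → local maximum

Critical points: x = 7/6 (local maximum)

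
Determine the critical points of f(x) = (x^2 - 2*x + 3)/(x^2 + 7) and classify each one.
f'(x) = 2*(x^2 + 4*x - 7)/(x^4 + 14*x^2 + 49)

Solve f'(x) = 0:
  f'(x) = 2*(x^2 + 4*x - 7)/(x^2 + 7)^2; the denominator is positive wherever f is defined, so f'(x) = 0 ⇔ 2*x^2 + 8*x - 14 = 0.
  Factor: 2*x^2 + 8*x - 14 = 2*(x^2 + 4*x - 7); x^2 + 4*x - 7 = 0 has no rational roots; quadratic formula: x = (-4 ± √44)/2.
  ⇒ x = -sqrt(11) - 2 ≈ -5.3166, -2 + sqrt(11) ≈ 1.3166

f''(x) = 4*(-x^3 - 6*x^2 + 21*x + 14)/(x^6 + 21*x^4 + 147*x^2 + 343)
Second-derivative test at each critical point:
  f''(-5.3166) = -0.0107 < 0 → local maximum
  f''(1.3166) = 0.1739 > 0 → local minimum

Critical points: x = -sqrt(11) - 2 ≈ -5.3166 (local maximum); x = -2 + sqrt(11) ≈ 1.3166 (local minimum)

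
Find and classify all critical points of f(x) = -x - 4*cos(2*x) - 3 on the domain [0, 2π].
f'(x) = 8*sin(2*x) - 1

Solve f'(x) = 0 on [0, 2π]:
  f'(x) = 0 ⇔ sin(2*x) = 1/8, i.e. 2*x = arcsin(1/8) + 2nπ or 2*x = π − arcsin(1/8) + 2nπ; keep the solutions lying in [0, 2π].
  ⇒ x = asin(1/8)/2 ≈ 0.0627, -asin(1/8)/2 + pi/2 ≈ 1.5081, asin(1/8)/2 + pi ≈ 3.2043, -asin(1/8)/2 + 3*pi/2 ≈ 4.6497

f''(x) = 16*cos(2*x)
Second-derivative test at each critical point:
  f''(0.0627) = 15.8745 > 0 → local minimum
  f''(1.5081) = -15.8745 < 0 → local maximum
  f''(3.2043) = 15.8745 > 0 → local minimum
  f''(4.6497) = -15.8745 < 0 → local maximum

Critical points: x = asin(1/8)/2 ≈ 0.0627 (local minimum); x = -asin(1/8)/2 + pi/2 ≈ 1.5081 (local maximum); x = asin(1/8)/2 + pi ≈ 3.2043 (local minimum); x = -asin(1/8)/2 + 3*pi/2 ≈ 4.6497 (local maximum)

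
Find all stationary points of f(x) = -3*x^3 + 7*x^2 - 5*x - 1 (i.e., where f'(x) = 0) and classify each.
f'(x) = -9*x^2 + 14*x - 5

Solve f'(x) = 0:
  Factor: -9*x^2 + 14*x - 5 = -(x - 1)*(9*x - 5) = 0.
  ⇒ x = 5/9, 1

f''(x) = 14 - 18*x
Second-derivative test at each critical point:
  f''(5/9) = 4 > 0 → local minimum
  f''(1) = -4 < 0 → local maximum

Critical points: x = 5/9 (local minimum); x = 1 (local maximum)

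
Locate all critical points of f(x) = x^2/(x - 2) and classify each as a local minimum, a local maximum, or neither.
f'(x) = x*(x - 4)/(x^2 - 4*x + 4)

Solve f'(x) = 0:
  f'(x) = x*(x - 4)/(x - 2)^2; the denominator is positive wherever f is defined, so f'(x) = 0 ⇔ x^2 - 4*x = 0.
  Factor: x^2 - 4*x = x*(x - 4) = 0.
  ⇒ x = 0, 4

f''(x) = 8/(x^3 - 6*x^2 + 12*x - 8)
Second-derivative test at each critical point:
  f''(0) = -1 < 0 → local maximum
  f''(4) = 1 > 0 → local minimum

Critical points: x = 0 (local maximum); x = 4 (local minimum)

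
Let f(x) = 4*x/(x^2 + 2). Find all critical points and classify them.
f'(x) = 4*(2 - x^2)/(x^4 + 4*x^2 + 4)

Solve f'(x) = 0:
  f'(x) = -4*(x^2 - 2)/(x^2 + 2)^2; the denominator is positive wherever f is defined, so f'(x) = 0 ⇔ 8 - 4*x^2 = 0.
  Factor: 8 - 4*x^2 = -4*(x^2 - 2); x^2 - 2 = 0 has no rational roots; quadratic formula: x = (0 ± √8)/2.
  ⇒ x = -sqrt(2) ≈ -1.4142, sqrt(2) ≈ 1.4142

f''(x) = 8*x*(x^2 - 6)/(x^2 + 2)^3
Second-derivative test at each critical point:
  f''(-1.4142) = 0.7071 > 0 → local minimum
  f''(1.4142) = -0.7071 < 0 → local maximum

Critical points: x = -sqrt(2) ≈ -1.4142 (local minimum); x = sqrt(2) ≈ 1.4142 (local maximum)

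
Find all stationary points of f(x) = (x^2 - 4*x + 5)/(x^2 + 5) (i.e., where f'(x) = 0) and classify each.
f'(x) = 4*(x^2 - 5)/(x^4 + 10*x^2 + 25)

Solve f'(x) = 0:
  f'(x) = 4*(x^2 - 5)/(x^2 + 5)^2; the denominator is positive wherever f is defined, so f'(x) = 0 ⇔ 4*x^2 - 20 = 0.
  Factor: 4*x^2 - 20 = 4*(x^2 - 5); x^2 - 5 = 0 has no rational roots; quadratic formula: x = (0 ± √20)/2.
  ⇒ x = -sqrt(5) ≈ -2.2361, sqrt(5) ≈ 2.2361

f''(x) = 8*x*(15 - x^2)/(x^6 + 15*x^4 + 75*x^2 + 125)
Second-derivative test at each critical point:
  f''(-2.2361) = -0.1789 < 0 → local maximum
  f''(2.2361) = 0.1789 > 0 → local minimum

Critical points: x = -sqrt(5) ≈ -2.2361 (local maximum); x = sqrt(5) ≈ 2.2361 (local minimum)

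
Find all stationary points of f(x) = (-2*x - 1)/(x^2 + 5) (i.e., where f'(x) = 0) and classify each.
f'(x) = 2*(x^2 + x - 5)/(x^4 + 10*x^2 + 25)

Solve f'(x) = 0:
  f'(x) = 2*(x^2 + x - 5)/(x^2 + 5)^2; the denominator is positive wherever f is defined, so f'(x) = 0 ⇔ 2*x^2 + 2*x - 10 = 0.
  Factor: 2*x^2 + 2*x - 10 = 2*(x^2 + x - 5); x^2 + x - 5 = 0 has no rational roots; quadratic formula: x = (-1 ± √21)/2.
  ⇒ x = -sqrt(21)/2 - 1/2 ≈ -2.7913, -1/2 + sqrt(21)/2 ≈ 1.7913

f''(x) = 2*(-4*x^2*(2*x + 1) + (6*x + 1)*(x^2 + 5))/(x^2 + 5)^3
Second-derivative test at each critical point:
  f''(-2.7913) = -0.0560 < 0 → local maximum
  f''(1.7913) = 0.1360 > 0 → local minimum

Critical points: x = -sqrt(21)/2 - 1/2 ≈ -2.7913 (local maximum); x = -1/2 + sqrt(21)/2 ≈ 1.7913 (local minimum)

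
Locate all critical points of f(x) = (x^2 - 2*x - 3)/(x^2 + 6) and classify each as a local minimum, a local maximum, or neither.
f'(x) = 2*(x^2 + 9*x - 6)/(x^4 + 12*x^2 + 36)

Solve f'(x) = 0:
  f'(x) = 2*(x^2 + 9*x - 6)/(x^2 + 6)^2; the denominator is positive wherever f is defined, so f'(x) = 0 ⇔ 2*x^2 + 18*x - 12 = 0.
  Factor: 2*x^2 + 18*x - 12 = 2*(x^2 + 9*x - 6); x^2 + 9*x - 6 = 0 has no rational roots; quadratic formula: x = (-9 ± √105)/2.
  ⇒ x = -sqrt(105)/2 - 9/2 ≈ -9.6235, -9/2 + sqrt(105)/2 ≈ 0.6235

f''(x) = 2*(-2*x^3 - 27*x^2 + 36*x + 54)/(x^6 + 18*x^4 + 108*x^2 + 216)
Second-derivative test at each critical point:
  f''(-9.6235) = -0.0021 < 0 → local maximum
  f''(0.6235) = 0.5021 > 0 → local minimum

Critical points: x = -sqrt(105)/2 - 9/2 ≈ -9.6235 (local maximum); x = -9/2 + sqrt(105)/2 ≈ 0.6235 (local minimum)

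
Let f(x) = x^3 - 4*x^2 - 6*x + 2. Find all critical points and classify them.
f'(x) = 3*x^2 - 8*x - 6

Solve f'(x) = 0:
  3*x^2 - 8*x - 6 = 0 has no rational roots; quadratic formula: x = (8 ± √136)/6.
  ⇒ x = 4/3 - sqrt(34)/3 ≈ -0.6103, 4/3 + sqrt(34)/3 ≈ 3.2770

f''(x) = 6*x - 8
Second-derivative test at each critical point:
  f''(-0.6103) = -11.6619 < 0 → local maximum
  f''(3.2770) = 11.6619 > 0 → local minimum

Critical points: x = 4/3 - sqrt(34)/3 ≈ -0.6103 (local maximum); x = 4/3 + sqrt(34)/3 ≈ 3.2770 (local minimum)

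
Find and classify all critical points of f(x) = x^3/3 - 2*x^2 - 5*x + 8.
f'(x) = x^2 - 4*x - 5

Solve f'(x) = 0:
  Factor: x^2 - 4*x - 5 = (x - 5)*(x + 1) = 0.
  ⇒ x = -1, 5

f''(x) = 2*x - 4
Second-derivative test at each critical point:
  f''(-1) = -6 < 0 → local maximum
  f''(5) = 6 > 0 → local minimum

Critical points: x = -1 (local maximum); x = 5 (local minimum)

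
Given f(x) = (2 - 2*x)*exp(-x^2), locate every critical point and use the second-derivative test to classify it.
f'(x) = 2*(2*x*(x - 1) - 1)*exp(-x^2)

Solve f'(x) = 0:
  f'(x) = (4*x^2 - 4*x - 2)·exp(-x^2) and exp(-x^2) > 0 for every x, so f'(x) = 0 ⇔ 4*x^2 - 4*x - 2 = 0.
  Factor: 4*x^2 - 4*x - 2 = 2*(2*x^2 - 2*x - 1); 2*x^2 - 2*x - 1 = 0 has no rational roots; quadratic formula: x = (2 ± √12)/4.
  ⇒ x = 1/2 - sqrt(3)/2 ≈ -0.3660, 1/2 + sqrt(3)/2 ≈ 1.3660

f''(x) = 4*(2*x^2*(1 - x) + 3*x - 1)*exp(-x^2)
Second-derivative test at each critical point:
  f''(-0.3660) = -6.0595 < 0 → local maximum
  f''(1.3660) = 1.0721 > 0 → local minimum

Critical points: x = 1/2 - sqrt(3)/2 ≈ -0.3660 (local maximum); x = 1/2 + sqrt(3)/2 ≈ 1.3660 (local minimum)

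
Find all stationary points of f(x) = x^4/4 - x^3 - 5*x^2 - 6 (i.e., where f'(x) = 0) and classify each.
f'(x) = x*(x^2 - 3*x - 10)

Solve f'(x) = 0:
  Factor: x^3 - 3*x^2 - 10*x = x*(x - 5)*(x + 2) = 0.
  ⇒ x = -2, 0, 5

f''(x) = 3*x^2 - 6*x - 10
Second-derivative test at each critical point:
  f''(-2) = 14 > 0 → local minimum
  f''(0) = -10 < 0 → local maximum
  f''(5) = 35 > 0 → local minimum

Critical points: x = -2 (local minimum); x = 0 (local maximum); x = 5 (local minimum)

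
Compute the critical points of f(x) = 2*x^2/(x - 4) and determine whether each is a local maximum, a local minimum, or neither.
f'(x) = 2*x*(x - 8)/(x^2 - 8*x + 16)

Solve f'(x) = 0:
  f'(x) = 2*x*(x - 8)/(x - 4)^2; the denominator is positive wherever f is defined, so f'(x) = 0 ⇔ 2*x^2 - 16*x = 0.
  Factor: 2*x^2 - 16*x = 2*x*(x - 8) = 0.
  ⇒ x = 0, 8

f''(x) = 64/(x^3 - 12*x^2 + 48*x - 64)
Second-derivative test at each critical point:
  f''(0) = -1 < 0 → local maximum
  f''(8) = 1 > 0 → local minimum

Critical points: x = 0 (local maximum); x = 8 (local minimum)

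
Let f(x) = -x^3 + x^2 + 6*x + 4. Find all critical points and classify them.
f'(x) = -3*x^2 + 2*x + 6

Solve f'(x) = 0:
  3*x^2 - 2*x - 6 = 0 has no rational roots; quadratic formula: x = (2 ± √76)/6.
  ⇒ x = 1/3 - sqrt(19)/3 ≈ -1.1196, 1/3 + sqrt(19)/3 ≈ 1.7863

f''(x) = 2 - 6*x
Second-derivative test at each critical point:
  f''(-1.1196) = 8.7178 > 0 → local minimum
  f''(1.7863) = -8.7178 < 0 → local maximum

Critical points: x = 1/3 - sqrt(19)/3 ≈ -1.1196 (local minimum); x = 1/3 + sqrt(19)/3 ≈ 1.7863 (local maximum)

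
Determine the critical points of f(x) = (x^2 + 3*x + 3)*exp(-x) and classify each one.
f'(x) = x*(-x - 1)*exp(-x)

Solve f'(x) = 0:
  f'(x) = (-x^2 - x)·exp(-x) and exp(-x) > 0 for every x, so f'(x) = 0 ⇔ -x^2 - x = 0.
  Factor: -x^2 - x = -x*(x + 1) = 0.
  ⇒ x = -1, 0

f''(x) = (x^2 - x - 1)*exp(-x)
Second-derivative test at each critical point:
  f''(-1) = 2.7183 > 0 → local minimum
  f''(0) = -1 < 0 → local maximum

Critical points: x = -1 (local minimum); x = 0 (local maximum)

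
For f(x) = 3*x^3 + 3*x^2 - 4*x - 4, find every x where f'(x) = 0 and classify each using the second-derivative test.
f'(x) = 9*x^2 + 6*x - 4

Solve f'(x) = 0:
  9*x^2 + 6*x - 4 = 0 has no rational roots; quadratic formula: x = (-6 ± √180)/18.
  ⇒ x = -sqrt(5)/3 - 1/3 ≈ -1.0787, -1/3 + sqrt(5)/3 ≈ 0.4120

f''(x) = 18*x + 6
Second-derivative test at each critical point:
  f''(-1.0787) = -13.4164 < 0 → local maximum
  f''(0.4120) = 13.4164 > 0 → local minimum

Critical points: x = -sqrt(5)/3 - 1/3 ≈ -1.0787 (local maximum); x = -1/3 + sqrt(5)/3 ≈ 0.4120 (local minimum)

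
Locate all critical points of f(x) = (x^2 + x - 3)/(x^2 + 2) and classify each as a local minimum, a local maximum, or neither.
f'(x) = (-x^2 + 10*x + 2)/(x^4 + 4*x^2 + 4)

Solve f'(x) = 0:
  f'(x) = -(x^2 - 10*x - 2)/(x^2 + 2)^2; the denominator is positive wherever f is defined, so f'(x) = 0 ⇔ -x^2 + 10*x + 2 = 0.
  x^2 - 10*x - 2 = 0 has no rational roots; quadratic formula: x = (10 ± √108)/2.
  ⇒ x = 5 - 3*sqrt(3) ≈ -0.1962, 5 + 3*sqrt(3) ≈ 10.1962

f''(x) = 2*(x^3 - 15*x^2 - 6*x + 10)/(x^6 + 6*x^4 + 12*x^2 + 8)
Second-derivative test at each critical point:
  f''(-0.1962) = 2.5009 > 0 → local minimum
  f''(10.1962) = -0.0009 < 0 → local maximum

Critical points: x = 5 - 3*sqrt(3) ≈ -0.1962 (local minimum); x = 5 + 3*sqrt(3) ≈ 10.1962 (local maximum)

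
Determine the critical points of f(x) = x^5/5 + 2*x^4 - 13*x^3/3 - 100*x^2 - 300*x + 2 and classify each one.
f'(x) = x^4 + 8*x^3 - 13*x^2 - 200*x - 300

Solve f'(x) = 0:
  Factor: x^4 + 8*x^3 - 13*x^2 - 200*x - 300 = (x - 5)*(x + 2)*(x + 5)*(x + 6) = 0.
  ⇒ x = -6, -5, -2, 5

f''(x) = 4*x^3 + 24*x^2 - 26*x - 200
Second-derivative test at each critical point:
  f''(-6) = -44 < 0 → local maximum
  f''(-5) = 30 > 0 → local minimum
  f''(-2) = -84 < 0 → local maximum
  f''(5) = 770 > 0 → local minimum

Critical points: x = -6 (local maximum); x = -5 (local minimum); x = -2 (local maximum); x = 5 (local minimum)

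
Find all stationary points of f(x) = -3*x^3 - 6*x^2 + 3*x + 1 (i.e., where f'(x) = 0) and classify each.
f'(x) = -9*x^2 - 12*x + 3

Solve f'(x) = 0:
  Factor: -9*x^2 - 12*x + 3 = -3*(3*x^2 + 4*x - 1); 3*x^2 + 4*x - 1 = 0 has no rational roots; quadratic formula: x = (-4 ± √28)/6.
  ⇒ x = -sqrt(7)/3 - 2/3 ≈ -1.5486, -2/3 + sqrt(7)/3 ≈ 0.2153

f''(x) = -18*x - 12
Second-derivative test at each critical point:
  f''(-1.5486) = 15.8745 > 0 → local minimum
  f''(0.2153) = -15.8745 < 0 → local maximum

Critical points: x = -sqrt(7)/3 - 2/3 ≈ -1.5486 (local minimum); x = -2/3 + sqrt(7)/3 ≈ 0.2153 (local maximum)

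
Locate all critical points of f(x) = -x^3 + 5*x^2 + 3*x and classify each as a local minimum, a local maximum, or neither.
f'(x) = -3*x^2 + 10*x + 3

Solve f'(x) = 0:
  3*x^2 - 10*x - 3 = 0 has no rational roots; quadratic formula: x = (10 ± √136)/6.
  ⇒ x = 5/3 - sqrt(34)/3 ≈ -0.2770, 5/3 + sqrt(34)/3 ≈ 3.6103

f''(x) = 10 - 6*x
Second-derivative test at each critical point:
  f''(-0.2770) = 11.6619 > 0 → local minimum
  f''(3.6103) = -11.6619 < 0 → local maximum

Critical points: x = 5/3 - sqrt(34)/3 ≈ -0.2770 (local minimum); x = 5/3 + sqrt(34)/3 ≈ 3.6103 (local maximum)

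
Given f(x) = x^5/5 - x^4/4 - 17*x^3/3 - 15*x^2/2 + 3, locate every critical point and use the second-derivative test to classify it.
f'(x) = x*(x^3 - x^2 - 17*x - 15)

Solve f'(x) = 0:
  Factor: x^4 - x^3 - 17*x^2 - 15*x = x*(x - 5)*(x + 1)*(x + 3) = 0.
  ⇒ x = -3, -1, 0, 5

f''(x) = 4*x^3 - 3*x^2 - 34*x - 15
Second-derivative test at each critical point:
  f''(-3) = -48 < 0 → local maximum
  f''(-1) = 12 > 0 → local minimum
  f''(0) = -15 < 0 → local maximum
  f''(5) = 240 > 0 → local minimum

Critical points: x = -3 (local maximum); x = -1 (local minimum); x = 0 (local maximum); x = 5 (local minimum)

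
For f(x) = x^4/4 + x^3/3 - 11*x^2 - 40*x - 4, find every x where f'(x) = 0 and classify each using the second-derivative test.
f'(x) = x^3 + x^2 - 22*x - 40

Solve f'(x) = 0:
  Factor: x^3 + x^2 - 22*x - 40 = (x - 5)*(x + 2)*(x + 4) = 0.
  ⇒ x = -4, -2, 5

f''(x) = 3*x^2 + 2*x - 22
Second-derivative test at each critical point:
  f''(-4) = 18 > 0 → local minimum
  f''(-2) = -14 < 0 → local maximum
  f''(5) = 63 > 0 → local minimum

Critical points: x = -4 (local minimum); x = -2 (local maximum); x = 5 (local minimum)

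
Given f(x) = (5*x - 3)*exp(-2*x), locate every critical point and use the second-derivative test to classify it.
f'(x) = (11 - 10*x)*exp(-2*x)

Solve f'(x) = 0:
  f'(x) = (11 - 10*x)·exp(-2*x) and exp(-2*x) > 0 for every x, so f'(x) = 0 ⇔ 11 - 10*x = 0.
  11 - 10*x = 0.
  ⇒ x = 11/10

f''(x) = 4*(5*x - 8)*exp(-2*x)
Second-derivative test at each critical point:
  f''(11/10) = -1.1080 < 0 → local maximum

Critical points: x = 11/10 (local maximum)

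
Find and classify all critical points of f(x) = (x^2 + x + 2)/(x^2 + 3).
f'(x) = (-x^2 + 2*x + 3)/(x^4 + 6*x^2 + 9)

Solve f'(x) = 0:
  f'(x) = -(x - 3)*(x + 1)/(x^2 + 3)^2; the denominator is positive wherever f is defined, so f'(x) = 0 ⇔ -x^2 + 2*x + 3 = 0.
  Factor: -x^2 + 2*x + 3 = -(x - 3)*(x + 1) = 0.
  ⇒ x = -1, 3

f''(x) = 2*(x^3 - 3*x^2 - 9*x + 3)/(x^6 + 9*x^4 + 27*x^2 + 27)
Second-derivative test at each critical point:
  f''(-1) = 1/4 > 0 → local minimum
  f''(3) = -1/36 < 0 → local maximum

Critical points: x = -1 (local minimum); x = 3 (local maximum)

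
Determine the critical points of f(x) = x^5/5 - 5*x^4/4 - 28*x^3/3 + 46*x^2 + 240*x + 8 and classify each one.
f'(x) = x^4 - 5*x^3 - 28*x^2 + 92*x + 240

Solve f'(x) = 0:
  Factor: x^4 - 5*x^3 - 28*x^2 + 92*x + 240 = (x - 6)*(x - 5)*(x + 2)*(x + 4) = 0.
  ⇒ x = -4, -2, 5, 6

f''(x) = 4*x^3 - 15*x^2 - 56*x + 92
Second-derivative test at each critical point:
  f''(-4) = -180 < 0 → local maximum
  f''(-2) = 112 > 0 → local minimum
  f''(5) = -63 < 0 → local maximum
  f''(6) = 80 > 0 → local minimum

Critical points: x = -4 (local maximum); x = -2 (local minimum); x = 5 (local maximum); x = 6 (local minimum)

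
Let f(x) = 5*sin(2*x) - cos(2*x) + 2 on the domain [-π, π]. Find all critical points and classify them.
f'(x) = 2*sin(2*x) + 10*cos(2*x)

Solve f'(x) = 0 on [-π, π]:
  f'(x) = 0 ⇔ 5*cos(2*x) = -sin(2*x) ⇔ tan(2*x) = -5, i.e. 2*x = arctan(-5) + nπ; keep the solutions lying in [-π, π].
  ⇒ x = -pi/2 - atan(5)/2 ≈ -2.2575, -atan(5)/2 ≈ -0.6867, -atan(5)/2 + pi/2 ≈ 0.8841, pi - atan(5)/2 ≈ 2.4549

f''(x) = -20*sin(2*x) + 4*cos(2*x)
Second-derivative test at each critical point:
  f''(-2.2575) = -20.3961 < 0 → local maximum
  f''(-0.6867) = 20.3961 > 0 → local minimum
  f''(0.8841) = -20.3961 < 0 → local maximum
  f''(2.4549) = 20.3961 > 0 → local minimum

Critical points: x = -pi/2 - atan(5)/2 ≈ -2.2575 (local maximum); x = -atan(5)/2 ≈ -0.6867 (local minimum); x = -atan(5)/2 + pi/2 ≈ 0.8841 (local maximum); x = pi - atan(5)/2 ≈ 2.4549 (local minimum)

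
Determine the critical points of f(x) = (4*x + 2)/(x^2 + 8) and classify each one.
f'(x) = 4*(-x^2 - x + 8)/(x^4 + 16*x^2 + 64)

Solve f'(x) = 0:
  f'(x) = -4*(x^2 + x - 8)/(x^2 + 8)^2; the denominator is positive wherever f is defined, so f'(x) = 0 ⇔ -4*x^2 - 4*x + 32 = 0.
  Factor: -4*x^2 - 4*x + 32 = -4*(x^2 + x - 8); x^2 + x - 8 = 0 has no rational roots; quadratic formula: x = (-1 ± √33)/2.
  ⇒ x = -sqrt(33)/2 - 1/2 ≈ -3.3723, -1/2 + sqrt(33)/2 ≈ 2.3723

f''(x) = 4*(4*x^2*(2*x + 1) - (6*x + 1)*(x^2 + 8))/(x^2 + 8)^3
Second-derivative test at each critical point:
  f''(-3.3723) = 0.0612 > 0 → local minimum
  f''(2.3723) = -0.1237 < 0 → local maximum

Critical points: x = -sqrt(33)/2 - 1/2 ≈ -3.3723 (local minimum); x = -1/2 + sqrt(33)/2 ≈ 2.3723 (local maximum)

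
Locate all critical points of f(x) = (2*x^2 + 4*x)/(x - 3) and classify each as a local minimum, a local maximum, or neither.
f'(x) = 2*(x^2 - 6*x - 6)/(x^2 - 6*x + 9)

Solve f'(x) = 0:
  f'(x) = 2*(x^2 - 6*x - 6)/(x - 3)^2; the denominator is positive wherever f is defined, so f'(x) = 0 ⇔ 2*x^2 - 12*x - 12 = 0.
  Factor: 2*x^2 - 12*x - 12 = 2*(x^2 - 6*x - 6); x^2 - 6*x - 6 = 0 has no rational roots; quadratic formula: x = (6 ± √60)/2.
  ⇒ x = 3 - sqrt(15) ≈ -0.8730, 3 + sqrt(15) ≈ 6.8730

f''(x) = 60/(x^3 - 9*x^2 + 27*x - 27)
Second-derivative test at each critical point:
  f''(-0.8730) = -1.0328 < 0 → local maximum
  f''(6.8730) = 1.0328 > 0 → local minimum

Critical points: x = 3 - sqrt(15) ≈ -0.8730 (local maximum); x = 3 + sqrt(15) ≈ 6.8730 (local minimum)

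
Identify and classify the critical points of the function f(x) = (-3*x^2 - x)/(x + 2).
f'(x) = (-3*x^2 - 12*x - 2)/(x^2 + 4*x + 4)

Solve f'(x) = 0:
  f'(x) = -(3*x^2 + 12*x + 2)/(x + 2)^2; the denominator is positive wherever f is defined, so f'(x) = 0 ⇔ -3*x^2 - 12*x - 2 = 0.
  3*x^2 + 12*x + 2 = 0 has no rational roots; quadratic formula: x = (-12 ± √120)/6.
  ⇒ x = -2 - sqrt(30)/3 ≈ -3.8257, -2 + sqrt(30)/3 ≈ -0.1743

f''(x) = -20/(x^3 + 6*x^2 + 12*x + 8)
Second-derivative test at each critical point:
  f''(-3.8257) = 3.2863 > 0 → local minimum
  f''(-0.1743) = -3.2863 < 0 → local maximum

Critical points: x = -2 - sqrt(30)/3 ≈ -3.8257 (local minimum); x = -2 + sqrt(30)/3 ≈ -0.1743 (local maximum)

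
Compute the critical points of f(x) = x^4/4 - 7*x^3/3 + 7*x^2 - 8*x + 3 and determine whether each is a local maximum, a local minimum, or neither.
f'(x) = x^3 - 7*x^2 + 14*x - 8

Solve f'(x) = 0:
  Factor: x^3 - 7*x^2 + 14*x - 8 = (x - 4)*(x - 2)*(x - 1) = 0.
  ⇒ x = 1, 2, 4

f''(x) = 3*x^2 - 14*x + 14
Second-derivative test at each critical point:
  f''(1) = 3 > 0 → local minimum
  f''(2) = -2 < 0 → local maximum
  f''(4) = 6 > 0 → local minimum

Critical points: x = 1 (local minimum); x = 2 (local maximum); x = 4 (local minimum)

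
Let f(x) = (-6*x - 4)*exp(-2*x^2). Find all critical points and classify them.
f'(x) = 2*(4*x*(3*x + 2) - 3)*exp(-2*x^2)

Solve f'(x) = 0:
  f'(x) = (24*x^2 + 16*x - 6)·exp(-2*x^2) and exp(-2*x^2) > 0 for every x, so f'(x) = 0 ⇔ 24*x^2 + 16*x - 6 = 0.
  Factor: 24*x^2 + 16*x - 6 = 2*(12*x^2 + 8*x - 3); 12*x^2 + 8*x - 3 = 0 has no rational roots; quadratic formula: x = (-8 ± √208)/24.
  ⇒ x = -sqrt(13)/6 - 1/3 ≈ -0.9343, -1/3 + sqrt(13)/6 ≈ 0.2676

f''(x) = 8*(-12*x^3 - 8*x^2 + 9*x + 2)*exp(-2*x^2)
Second-derivative test at each critical point:
  f''(-0.9343) = -5.0341 < 0 → local maximum
  f''(0.2676) = 24.9957 > 0 → local minimum

Critical points: x = -sqrt(13)/6 - 1/3 ≈ -0.9343 (local maximum); x = -1/3 + sqrt(13)/6 ≈ 0.2676 (local minimum)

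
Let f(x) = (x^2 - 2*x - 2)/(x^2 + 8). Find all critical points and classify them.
f'(x) = 2*(x^2 + 10*x - 8)/(x^4 + 16*x^2 + 64)

Solve f'(x) = 0:
  f'(x) = 2*(x^2 + 10*x - 8)/(x^2 + 8)^2; the denominator is positive wherever f is defined, so f'(x) = 0 ⇔ 2*x^2 + 20*x - 16 = 0.
  Factor: 2*x^2 + 20*x - 16 = 2*(x^2 + 10*x - 8); x^2 + 10*x - 8 = 0 has no rational roots; quadratic formula: x = (-10 ± √132)/2.
  ⇒ x = -sqrt(33) - 5 ≈ -10.7446, -5 + sqrt(33) ≈ 0.7446

f''(x) = 4*(-x^3 - 15*x^2 + 24*x + 40)/(x^6 + 24*x^4 + 192*x^2 + 512)
Second-derivative test at each critical point:
  f''(-10.7446) = -0.0015 < 0 → local maximum
  f''(0.7446) = 0.3140 > 0 → local minimum

Critical points: x = -sqrt(33) - 5 ≈ -10.7446 (local maximum); x = -5 + sqrt(33) ≈ 0.7446 (local minimum)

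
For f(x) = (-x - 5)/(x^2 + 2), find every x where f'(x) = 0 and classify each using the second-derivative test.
f'(x) = (-x^2 + 2*x*(x + 5) - 2)/(x^2 + 2)^2

Solve f'(x) = 0:
  f'(x) = (x^2 + 10*x - 2)/(x^2 + 2)^2; the denominator is positive wherever f is defined, so f'(x) = 0 ⇔ x^2 + 10*x - 2 = 0.
  x^2 + 10*x - 2 = 0 has no rational roots; quadratic formula: x = (-10 ± √108)/2.
  ⇒ x = -3*sqrt(3) - 5 ≈ -10.1962, -5 + 3*sqrt(3) ≈ 0.1962

f''(x) = 2*(-4*x^2*(x + 5) + (3*x + 5)*(x^2 + 2))/(x^2 + 2)^3
Second-derivative test at each critical point:
  f''(-10.1962) = -0.0009 < 0 → local maximum
  f''(0.1962) = 2.5009 > 0 → local minimum

Critical points: x = -3*sqrt(3) - 5 ≈ -10.1962 (local maximum); x = -5 + 3*sqrt(3) ≈ 0.1962 (local minimum)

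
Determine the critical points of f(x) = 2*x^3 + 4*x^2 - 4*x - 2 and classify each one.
f'(x) = 6*x^2 + 8*x - 4

Solve f'(x) = 0:
  Factor: 6*x^2 + 8*x - 4 = 2*(3*x^2 + 4*x - 2); 3*x^2 + 4*x - 2 = 0 has no rational roots; quadratic formula: x = (-4 ± √40)/6.
  ⇒ x = -sqrt(10)/3 - 2/3 ≈ -1.7208, -2/3 + sqrt(10)/3 ≈ 0.3874

f''(x) = 12*x + 8
Second-derivative test at each critical point:
  f''(-1.7208) = -12.6491 < 0 → local maximum
  f''(0.3874) = 12.6491 > 0 → local minimum

Critical points: x = -sqrt(10)/3 - 2/3 ≈ -1.7208 (local maximum); x = -2/3 + sqrt(10)/3 ≈ 0.3874 (local minimum)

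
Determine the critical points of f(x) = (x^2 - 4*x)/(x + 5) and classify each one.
f'(x) = (x^2 + 10*x - 20)/(x^2 + 10*x + 25)

Solve f'(x) = 0:
  f'(x) = (x^2 + 10*x - 20)/(x + 5)^2; the denominator is positive wherever f is defined, so f'(x) = 0 ⇔ x^2 + 10*x - 20 = 0.
  x^2 + 10*x - 20 = 0 has no rational roots; quadratic formula: x = (-10 ± √180)/2.
  ⇒ x = -3*sqrt(5) - 5 ≈ -11.7082, -5 + 3*sqrt(5) ≈ 1.7082

f''(x) = 90/(x^3 + 15*x^2 + 75*x + 125)
Second-derivative test at each critical point:
  f''(-11.7082) = -0.2981 < 0 → local maximum
  f''(1.7082) = 0.2981 > 0 → local minimum

Critical points: x = -3*sqrt(5) - 5 ≈ -11.7082 (local maximum); x = -5 + 3*sqrt(5) ≈ 1.7082 (local minimum)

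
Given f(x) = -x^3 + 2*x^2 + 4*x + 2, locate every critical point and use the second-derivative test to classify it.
f'(x) = -3*x^2 + 4*x + 4

Solve f'(x) = 0:
  Factor: -3*x^2 + 4*x + 4 = -(x - 2)*(3*x + 2) = 0.
  ⇒ x = -2/3, 2

f''(x) = 4 - 6*x
Second-derivative test at each critical point:
  f''(-2/3) = 8 > 0 → local minimum
  f''(2) = -8 < 0 → local maximum

Critical points: x = -2/3 (local minimum); x = 2 (local maximum)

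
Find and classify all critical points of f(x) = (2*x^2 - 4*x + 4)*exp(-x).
f'(x) = 2*(-x^2 + 4*x - 4)*exp(-x)

Solve f'(x) = 0:
  f'(x) = (-2*x^2 + 8*x - 8)·exp(-x) and exp(-x) > 0 for every x, so f'(x) = 0 ⇔ -2*x^2 + 8*x - 8 = 0.
  Factor: -2*x^2 + 8*x - 8 = -2*(x - 2)^2 = 0.
  ⇒ x = 2

f''(x) = 2*(x^2 - 6*x + 8)*exp(-x)
Second-derivative test at each critical point:
  f''(2) = 0, so the second-derivative test is inconclusive; use the first-derivative test: f'(7/4) = -0.0217, f'(9/4) = -0.0132 — f' is negative on both sides (no sign change) → neither a local maximum nor a local minimum

Critical points: x = 2 (neither)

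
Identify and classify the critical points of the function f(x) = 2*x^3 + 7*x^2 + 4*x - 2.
f'(x) = 6*x^2 + 14*x + 4

Solve f'(x) = 0:
  Factor: 6*x^2 + 14*x + 4 = 2*(x + 2)*(3*x + 1) = 0.
  ⇒ x = -2, -1/3

f''(x) = 12*x + 14
Second-derivative test at each critical point:
  f''(-2) = -10 < 0 → local maximum
  f''(-1/3) = 10 > 0 → local minimum

Critical points: x = -2 (local maximum); x = -1/3 (local minimum)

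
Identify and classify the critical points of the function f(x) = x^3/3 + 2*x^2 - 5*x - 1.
f'(x) = x^2 + 4*x - 5

Solve f'(x) = 0:
  Factor: x^2 + 4*x - 5 = (x - 1)*(x + 5) = 0.
  ⇒ x = -5, 1

f''(x) = 2*x + 4
Second-derivative test at each critical point:
  f''(-5) = -6 < 0 → local maximum
  f''(1) = 6 > 0 → local minimum

Critical points: x = -5 (local maximum); x = 1 (local minimum)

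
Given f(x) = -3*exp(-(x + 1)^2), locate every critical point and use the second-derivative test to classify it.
f'(x) = 6*(x + 1)*exp(-(x + 1)^2)

Solve f'(x) = 0:
  f'(x) = (6*x + 6)·exp(-(x + 1)^2) and exp(-(x + 1)^2) > 0 for every x, so f'(x) = 0 ⇔ 6*x + 6 = 0.
  Factor: 6*x + 6 = 6*(x + 1) = 0.
  ⇒ x = -1

f''(x) = 6*(1 - 2*(x + 1)^2)*exp(-(x + 1)^2)
Second-derivative test at each critical point:
  f''(-1) = 6 > 0 → local minimum

Critical points: x = -1 (local minimum)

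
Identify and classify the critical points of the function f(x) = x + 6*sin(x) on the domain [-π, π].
f'(x) = 6*cos(x) + 1

Solve f'(x) = 0 on [-π, π]:
  f'(x) = 0 ⇔ cos(x) = -1/6, i.e. x = ±arccos(-1/6) + 2nπ; keep the solutions lying in [-π, π].
  ⇒ x = -acos(-1/6) ≈ -1.7382, acos(-1/6) ≈ 1.7382

f''(x) = -6*sin(x)
Second-derivative test at each critical point:
  f''(-1.7382) = 5.9161 > 0 → local minimum
  f''(1.7382) = -5.9161 < 0 → local maximum

Critical points: x = -acos(-1/6) ≈ -1.7382 (local minimum); x = acos(-1/6) ≈ 1.7382 (local maximum)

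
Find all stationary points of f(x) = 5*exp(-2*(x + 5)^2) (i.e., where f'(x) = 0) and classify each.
f'(x) = 20*(-x - 5)*exp(-2*(x + 5)^2)

Solve f'(x) = 0:
  f'(x) = (-20*x - 100)·exp(-2*(x + 5)^2) and exp(-2*(x + 5)^2) > 0 for every x, so f'(x) = 0 ⇔ -20*x - 100 = 0.
  Factor: -20*x - 100 = -20*(x + 5) = 0.
  ⇒ x = -5

f''(x) = 20*(4*(x + 5)^2 - 1)*exp(-2*(x + 5)^2)
Second-derivative test at each critical point:
  f''(-5) = -20 < 0 → local maximum

Critical points: x = -5 (local maximum)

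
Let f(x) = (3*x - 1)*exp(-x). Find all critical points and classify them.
f'(x) = (4 - 3*x)*exp(-x)

Solve f'(x) = 0:
  f'(x) = (4 - 3*x)·exp(-x) and exp(-x) > 0 for every x, so f'(x) = 0 ⇔ 4 - 3*x = 0.
  4 - 3*x = 0.
  ⇒ x = 4/3

f''(x) = (3*x - 7)*exp(-x)
Second-derivative test at each critical point:
  f''(4/3) = -0.7908 < 0 → local maximum

Critical points: x = 4/3 (local maximum)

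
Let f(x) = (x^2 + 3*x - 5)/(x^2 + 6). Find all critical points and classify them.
f'(x) = (-3*x^2 + 22*x + 18)/(x^4 + 12*x^2 + 36)

Solve f'(x) = 0:
  f'(x) = -(3*x^2 - 22*x - 18)/(x^2 + 6)^2; the denominator is positive wherever f is defined, so f'(x) = 0 ⇔ -3*x^2 + 22*x + 18 = 0.
  3*x^2 - 22*x - 18 = 0 has no rational roots; quadratic formula: x = (22 ± √700)/6.
  ⇒ x = 11/3 - 5*sqrt(7)/3 ≈ -0.7429, 11/3 + 5*sqrt(7)/3 ≈ 8.0763

f''(x) = 6*(x^3 - 11*x^2 - 18*x + 22)/(x^6 + 18*x^4 + 108*x^2 + 216)
Second-derivative test at each critical point:
  f''(-0.7429) = 0.6163 > 0 → local minimum
  f''(8.0763) = -0.0052 < 0 → local maximum

Critical points: x = 11/3 - 5*sqrt(7)/3 ≈ -0.7429 (local minimum); x = 11/3 + 5*sqrt(7)/3 ≈ 8.0763 (local maximum)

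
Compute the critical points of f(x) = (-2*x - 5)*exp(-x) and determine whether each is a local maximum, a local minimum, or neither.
f'(x) = (2*x + 3)*exp(-x)

Solve f'(x) = 0:
  f'(x) = (2*x + 3)·exp(-x) and exp(-x) > 0 for every x, so f'(x) = 0 ⇔ 2*x + 3 = 0.
  2*x + 3 = 0.
  ⇒ x = -3/2

f''(x) = (-2*x - 1)*exp(-x)
Second-derivative test at each critical point:
  f''(-3/2) = 8.9634 > 0 → local minimum

Critical points: x = -3/2 (local minimum)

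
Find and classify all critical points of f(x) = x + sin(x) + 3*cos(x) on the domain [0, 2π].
f'(x) = -3*sin(x) + cos(x) + 1

Solve f'(x) = 0 on [0, 2π]:
  f'(x) = 0 ⇔ -3*sin(x) + cos(x) = -1. Write the left side as R·cos(x + φ) with R = √(1² + 3²) = sqrt(10), cos φ = sqrt(10)/10, sin φ = 3*sqrt(10)/10; then cos(x + φ) = -sqrt(10)/10. Solve for x and keep the solutions lying in [0, 2π].
  ⇒ x = atan(3/4) ≈ 0.6435, pi ≈ 3.1416

f''(x) = -sin(x) - 3*cos(x)
Second-derivative test at each critical point:
  f''(0.6435) = -3 < 0 → local maximum
  f''(3.1416) = 3 > 0 → local minimum

Critical points: x = atan(3/4) ≈ 0.6435 (local maximum); x = pi ≈ 3.1416 (local minimum)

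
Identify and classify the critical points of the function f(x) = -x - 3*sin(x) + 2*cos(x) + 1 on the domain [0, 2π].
f'(x) = -2*sin(x) - 3*cos(x) - 1

Solve f'(x) = 0 on [0, 2π]:
  f'(x) = 0 ⇔ -2*sin(x) - 3*cos(x) = 1. Write the left side as R·cos(x + φ) with R = √((-3)² + 2²) = sqrt(13), cos φ = -3*sqrt(13)/13, sin φ = 2*sqrt(13)/13; then cos(x + φ) = sqrt(13)/13. Solve for x and keep the solutions lying in [0, 2π].
  ⇒ x = atan((-2 + 6*sqrt(3))/(-4*sqrt(3) - 3)) + pi ≈ 2.4398, atan((-6*sqrt(3) - 2)/(-3 + 4*sqrt(3))) + 2*pi ≈ 5.0194

f''(x) = 3*sin(x) - 2*cos(x)
Second-derivative test at each critical point:
  f''(2.4398) = 3.4641 > 0 → local minimum
  f''(5.0194) = -3.4641 < 0 → local maximum

Critical points: x = atan((-2 + 6*sqrt(3))/(-4*sqrt(3) - 3)) + pi ≈ 2.4398 (local minimum); x = atan((-6*sqrt(3) - 2)/(-3 + 4*sqrt(3))) + 2*pi ≈ 5.0194 (local maximum)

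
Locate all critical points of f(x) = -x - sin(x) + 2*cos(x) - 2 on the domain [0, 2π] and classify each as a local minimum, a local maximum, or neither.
f'(x) = -2*sin(x) - cos(x) - 1

Solve f'(x) = 0 on [0, 2π]:
  f'(x) = 0 ⇔ -2*sin(x) - cos(x) = 1. Write the left side as R·cos(x + φ) with R = √((-1)² + 2²) = sqrt(5), cos φ = -sqrt(5)/5, sin φ = 2*sqrt(5)/5; then cos(x + φ) = sqrt(5)/5. Solve for x and keep the solutions lying in [0, 2π].
  ⇒ x = pi ≈ 3.1416, -atan(4/3) + 2*pi ≈ 5.3559

f''(x) = sin(x) - 2*cos(x)
Second-derivative test at each critical point:
  f''(3.1416) = 2 > 0 → local minimum
  f''(5.3559) = -2 < 0 → local maximum

Critical points: x = pi ≈ 3.1416 (local minimum); x = -atan(4/3) + 2*pi ≈ 5.3559 (local maximum)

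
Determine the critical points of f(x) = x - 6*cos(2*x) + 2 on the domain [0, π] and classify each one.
f'(x) = 12*sin(2*x) + 1

Solve f'(x) = 0 on [0, π]:
  f'(x) = 0 ⇔ sin(2*x) = -1/12, i.e. 2*x = arcsin(-1/12) + 2nπ or 2*x = π − arcsin(-1/12) + 2nπ; keep the solutions lying in [0, π].
  ⇒ x = asin(1/12)/2 + pi/2 ≈ 1.6125, pi - asin(1/12)/2 ≈ 3.0999

f''(x) = 24*cos(2*x)
Second-derivative test at each critical point:
  f''(1.6125) = -23.9165 < 0 → local maximum
  f''(3.0999) = 23.9165 > 0 → local minimum

Critical points: x = asin(1/12)/2 + pi/2 ≈ 1.6125 (local maximum); x = pi - asin(1/12)/2 ≈ 3.0999 (local minimum)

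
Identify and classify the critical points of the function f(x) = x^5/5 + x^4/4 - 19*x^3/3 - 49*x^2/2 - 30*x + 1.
f'(x) = x^4 + x^3 - 19*x^2 - 49*x - 30

Solve f'(x) = 0:
  Factor: x^4 + x^3 - 19*x^2 - 49*x - 30 = (x - 5)*(x + 1)*(x + 2)*(x + 3) = 0.
  ⇒ x = -3, -2, -1, 5

f''(x) = 4*x^3 + 3*x^2 - 38*x - 49
Second-derivative test at each critical point:
  f''(-3) = -16 < 0 → local maximum
  f''(-2) = 7 > 0 → local minimum
  f''(-1) = -12 < 0 → local maximum
  f''(5) = 336 > 0 → local minimum

Critical points: x = -3 (local maximum); x = -2 (local minimum); x = -1 (local maximum); x = 5 (local minimum)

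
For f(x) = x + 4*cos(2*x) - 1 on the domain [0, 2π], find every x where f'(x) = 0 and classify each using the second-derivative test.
f'(x) = 1 - 8*sin(2*x)

Solve f'(x) = 0 on [0, 2π]:
  f'(x) = 0 ⇔ sin(2*x) = 1/8, i.e. 2*x = arcsin(1/8) + 2nπ or 2*x = π − arcsin(1/8) + 2nπ; keep the solutions lying in [0, 2π].
  ⇒ x = asin(1/8)/2 ≈ 0.0627, -asin(1/8)/2 + pi/2 ≈ 1.5081, asin(1/8)/2 + pi ≈ 3.2043, -asin(1/8)/2 + 3*pi/2 ≈ 4.6497

f''(x) = -16*cos(2*x)
Second-derivative test at each critical point:
  f''(0.0627) = -15.8745 < 0 → local maximum
  f''(1.5081) = 15.8745 > 0 → local minimum
  f''(3.2043) = -15.8745 < 0 → local maximum
  f''(4.6497) = 15.8745 > 0 → local minimum

Critical points: x = asin(1/8)/2 ≈ 0.0627 (local maximum); x = -asin(1/8)/2 + pi/2 ≈ 1.5081 (local minimum); x = asin(1/8)/2 + pi ≈ 3.2043 (local maximum); x = -asin(1/8)/2 + 3*pi/2 ≈ 4.6497 (local minimum)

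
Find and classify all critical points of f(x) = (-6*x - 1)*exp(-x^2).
f'(x) = 2*(x*(6*x + 1) - 3)*exp(-x^2)

Solve f'(x) = 0:
  f'(x) = (12*x^2 + 2*x - 6)·exp(-x^2) and exp(-x^2) > 0 for every x, so f'(x) = 0 ⇔ 12*x^2 + 2*x - 6 = 0.
  Factor: 12*x^2 + 2*x - 6 = 2*(6*x^2 + x - 3); 6*x^2 + x - 3 = 0 has no rational roots; quadratic formula: x = (-1 ± √73)/12.
  ⇒ x = -sqrt(73)/12 - 1/12 ≈ -0.7953, -1/12 + sqrt(73)/12 ≈ 0.6287

f''(x) = 2*(-12*x^3 - 2*x^2 + 18*x + 1)*exp(-x^2)
Second-derivative test at each critical point:
  f''(-0.7953) = -9.0777 < 0 → local maximum
  f''(0.6287) = 11.5093 > 0 → local minimum

Critical points: x = -sqrt(73)/12 - 1/12 ≈ -0.7953 (local maximum); x = -1/12 + sqrt(73)/12 ≈ 0.6287 (local minimum)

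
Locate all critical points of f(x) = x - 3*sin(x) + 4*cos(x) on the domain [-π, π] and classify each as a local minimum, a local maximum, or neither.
f'(x) = -4*sin(x) - 3*cos(x) + 1

Solve f'(x) = 0 on [-π, π]:
  f'(x) = 0 ⇔ -4*sin(x) - 3*cos(x) = -1. Write the left side as R·cos(x + φ) with R = √((-3)² + 4²) = 5, cos φ = -3/5, sin φ = 4/5; then cos(x + φ) = -1/5. Solve for x and keep the solutions lying in [-π, π].
  ⇒ x = atan((4 - 6*sqrt(6))/(3 + 8*sqrt(6))) ≈ -0.4421, atan((4 + 6*sqrt(6))/(3 - 8*sqrt(6))) + pi ≈ 2.2967

f''(x) = 3*sin(x) - 4*cos(x)
Second-derivative test at each critical point:
  f''(-0.4421) = -4.8990 < 0 → local maximum
  f''(2.2967) = 4.8990 > 0 → local minimum

Critical points: x = atan((4 - 6*sqrt(6))/(3 + 8*sqrt(6))) ≈ -0.4421 (local maximum); x = atan((4 + 6*sqrt(6))/(3 - 8*sqrt(6))) + pi ≈ 2.2967 (local minimum)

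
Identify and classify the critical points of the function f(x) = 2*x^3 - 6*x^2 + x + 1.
f'(x) = 6*x^2 - 12*x + 1

Solve f'(x) = 0:
  6*x^2 - 12*x + 1 = 0 has no rational roots; quadratic formula: x = (12 ± √120)/12.
  ⇒ x = 1 - sqrt(30)/6 ≈ 0.0871, sqrt(30)/6 + 1 ≈ 1.9129

f''(x) = 12*x - 12
Second-derivative test at each critical point:
  f''(0.0871) = -10.9545 < 0 → local maximum
  f''(1.9129) = 10.9545 > 0 → local minimum

Critical points: x = 1 - sqrt(30)/6 ≈ 0.0871 (local maximum); x = sqrt(30)/6 + 1 ≈ 1.9129 (local minimum)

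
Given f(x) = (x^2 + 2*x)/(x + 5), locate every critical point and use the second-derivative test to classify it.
f'(x) = (x^2 + 10*x + 10)/(x^2 + 10*x + 25)

Solve f'(x) = 0:
  f'(x) = (x^2 + 10*x + 10)/(x + 5)^2; the denominator is positive wherever f is defined, so f'(x) = 0 ⇔ x^2 + 10*x + 10 = 0.
  x^2 + 10*x + 10 = 0 has no rational roots; quadratic formula: x = (-10 ± √60)/2.
  ⇒ x = -5 - sqrt(15) ≈ -8.8730, -5 + sqrt(15) ≈ -1.1270

f''(x) = 30/(x^3 + 15*x^2 + 75*x + 125)
Second-derivative test at each critical point:
  f''(-8.8730) = -0.5164 < 0 → local maximum
  f''(-1.1270) = 0.5164 > 0 → local minimum

Critical points: x = -5 - sqrt(15) ≈ -8.8730 (local maximum); x = -5 + sqrt(15) ≈ -1.1270 (local minimum)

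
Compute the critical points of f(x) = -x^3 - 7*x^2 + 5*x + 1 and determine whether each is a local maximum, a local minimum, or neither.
f'(x) = -3*x^2 - 14*x + 5

Solve f'(x) = 0:
  Factor: -3*x^2 - 14*x + 5 = -(x + 5)*(3*x - 1) = 0.
  ⇒ x = -5, 1/3

f''(x) = -6*x - 14
Second-derivative test at each critical point:
  f''(-5) = 16 > 0 → local minimum
  f''(1/3) = -16 < 0 → local maximum

Critical points: x = -5 (local minimum); x = 1/3 (local maximum)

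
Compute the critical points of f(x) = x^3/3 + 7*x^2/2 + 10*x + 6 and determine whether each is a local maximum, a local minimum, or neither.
f'(x) = x^2 + 7*x + 10

Solve f'(x) = 0:
  Factor: x^2 + 7*x + 10 = (x + 2)*(x + 5) = 0.
  ⇒ x = -5, -2

f''(x) = 2*x + 7
Second-derivative test at each critical point:
  f''(-5) = -3 < 0 → local maximum
  f''(-2) = 3 > 0 → local minimum

Critical points: x = -5 (local maximum); x = -2 (local minimum)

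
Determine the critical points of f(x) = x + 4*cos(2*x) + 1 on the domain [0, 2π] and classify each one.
f'(x) = 1 - 8*sin(2*x)

Solve f'(x) = 0 on [0, 2π]:
  f'(x) = 0 ⇔ sin(2*x) = 1/8, i.e. 2*x = arcsin(1/8) + 2nπ or 2*x = π − arcsin(1/8) + 2nπ; keep the solutions lying in [0, 2π].
  ⇒ x = asin(1/8)/2 ≈ 0.0627, -asin(1/8)/2 + pi/2 ≈ 1.5081, asin(1/8)/2 + pi ≈ 3.2043, -asin(1/8)/2 + 3*pi/2 ≈ 4.6497

f''(x) = -16*cos(2*x)
Second-derivative test at each critical point:
  f''(0.0627) = -15.8745 < 0 → local maximum
  f''(1.5081) = 15.8745 > 0 → local minimum
  f''(3.2043) = -15.8745 < 0 → local maximum
  f''(4.6497) = 15.8745 > 0 → local minimum

Critical points: x = asin(1/8)/2 ≈ 0.0627 (local maximum); x = -asin(1/8)/2 + pi/2 ≈ 1.5081 (local minimum); x = asin(1/8)/2 + pi ≈ 3.2043 (local maximum); x = -asin(1/8)/2 + 3*pi/2 ≈ 4.6497 (local minimum)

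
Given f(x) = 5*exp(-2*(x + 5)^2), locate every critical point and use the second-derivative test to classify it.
f'(x) = 20*(-x - 5)*exp(-2*(x + 5)^2)

Solve f'(x) = 0:
  f'(x) = (-20*x - 100)·exp(-2*(x + 5)^2) and exp(-2*(x + 5)^2) > 0 for every x, so f'(x) = 0 ⇔ -20*x - 100 = 0.
  Factor: -20*x - 100 = -20*(x + 5) = 0.
  ⇒ x = -5

f''(x) = 20*(4*(x + 5)^2 - 1)*exp(-2*(x + 5)^2)
Second-derivative test at each critical point:
  f''(-5) = -20 < 0 → local maximum

Critical points: x = -5 (local maximum)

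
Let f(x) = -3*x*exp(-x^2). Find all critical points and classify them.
f'(x) = 3*(2*x^2 - 1)*exp(-x^2)

Solve f'(x) = 0:
  f'(x) = (6*x^2 - 3)·exp(-x^2) and exp(-x^2) > 0 for every x, so f'(x) = 0 ⇔ 6*x^2 - 3 = 0.
  Factor: 6*x^2 - 3 = 3*(2*x^2 - 1); 2*x^2 - 1 = 0 has no rational roots; quadratic formula: x = (0 ± √8)/4.
  ⇒ x = -sqrt(2)/2 ≈ -0.7071, sqrt(2)/2 ≈ 0.7071

f''(x) = (-12*x^3 + 18*x)*exp(-x^2)
Second-derivative test at each critical point:
  f''(-0.7071) = -5.1466 < 0 → local maximum
  f''(0.7071) = 5.1466 > 0 → local minimum

Critical points: x = -sqrt(2)/2 ≈ -0.7071 (local maximum); x = sqrt(2)/2 ≈ 0.7071 (local minimum)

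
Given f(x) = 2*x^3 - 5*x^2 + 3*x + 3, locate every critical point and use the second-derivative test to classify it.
f'(x) = 6*x^2 - 10*x + 3

Solve f'(x) = 0:
  6*x^2 - 10*x + 3 = 0 has no rational roots; quadratic formula: x = (10 ± √28)/12.
  ⇒ x = 5/6 - sqrt(7)/6 ≈ 0.3924, sqrt(7)/6 + 5/6 ≈ 1.2743

f''(x) = 12*x - 10
Second-derivative test at each critical point:
  f''(0.3924) = -5.2915 < 0 → local maximum
  f''(1.2743) = 5.2915 > 0 → local minimum

Critical points: x = 5/6 - sqrt(7)/6 ≈ 0.3924 (local maximum); x = sqrt(7)/6 + 5/6 ≈ 1.2743 (local minimum)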